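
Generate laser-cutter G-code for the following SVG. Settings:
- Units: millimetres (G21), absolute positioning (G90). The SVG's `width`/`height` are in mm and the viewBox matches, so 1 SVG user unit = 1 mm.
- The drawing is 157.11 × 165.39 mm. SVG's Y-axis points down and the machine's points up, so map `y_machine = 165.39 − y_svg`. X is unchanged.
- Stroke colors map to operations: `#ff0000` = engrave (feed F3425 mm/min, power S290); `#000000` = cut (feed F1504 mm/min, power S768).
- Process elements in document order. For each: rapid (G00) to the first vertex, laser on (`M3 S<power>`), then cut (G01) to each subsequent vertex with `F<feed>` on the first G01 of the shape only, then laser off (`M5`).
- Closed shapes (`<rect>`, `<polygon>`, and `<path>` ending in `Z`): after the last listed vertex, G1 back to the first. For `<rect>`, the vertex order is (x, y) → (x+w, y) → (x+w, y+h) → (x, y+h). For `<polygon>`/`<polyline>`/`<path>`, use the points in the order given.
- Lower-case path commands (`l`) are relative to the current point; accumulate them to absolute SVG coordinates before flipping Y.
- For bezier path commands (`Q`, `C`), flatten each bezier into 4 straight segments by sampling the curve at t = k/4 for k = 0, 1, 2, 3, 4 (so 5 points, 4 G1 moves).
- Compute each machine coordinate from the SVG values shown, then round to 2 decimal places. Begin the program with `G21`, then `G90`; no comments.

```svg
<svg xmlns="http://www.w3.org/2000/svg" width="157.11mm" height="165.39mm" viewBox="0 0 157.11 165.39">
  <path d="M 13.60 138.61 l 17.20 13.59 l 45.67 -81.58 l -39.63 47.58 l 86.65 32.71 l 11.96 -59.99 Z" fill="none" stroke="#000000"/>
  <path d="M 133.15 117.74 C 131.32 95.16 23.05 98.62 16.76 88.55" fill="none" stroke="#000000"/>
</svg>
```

G21
G90
G00 X13.60 Y26.78
M3 S768
G01 X30.80 Y13.19 F1504
G01 X76.47 Y94.77
G01 X36.84 Y47.19
G01 X123.49 Y14.48
G01 X135.45 Y74.47
G01 X13.60 Y26.78
M5
G00 X133.15 Y47.65
M3 S768
G01 X115.08 Y60.32 F1504
G01 X76.63 Y66.94
G01 X37.34 Y71.21
G01 X16.76 Y76.84
M5

1 u = 1 mm; y_m = 165.39 − y.

[1] `<path>` closed polygon, #000000→cut S768 F1504: (13.60,26.78) → (30.80,13.19) → (76.47,94.77) → (36.84,47.19) → (123.49,14.48) → (135.45,74.47) → (13.60,26.78) (closed)

[2] `<path>` cubic bezier, #000000→cut S768 F1504: (133.15,47.65) → (115.08,60.32) → (76.63,66.94) → (37.34,71.21) → (16.76,76.84)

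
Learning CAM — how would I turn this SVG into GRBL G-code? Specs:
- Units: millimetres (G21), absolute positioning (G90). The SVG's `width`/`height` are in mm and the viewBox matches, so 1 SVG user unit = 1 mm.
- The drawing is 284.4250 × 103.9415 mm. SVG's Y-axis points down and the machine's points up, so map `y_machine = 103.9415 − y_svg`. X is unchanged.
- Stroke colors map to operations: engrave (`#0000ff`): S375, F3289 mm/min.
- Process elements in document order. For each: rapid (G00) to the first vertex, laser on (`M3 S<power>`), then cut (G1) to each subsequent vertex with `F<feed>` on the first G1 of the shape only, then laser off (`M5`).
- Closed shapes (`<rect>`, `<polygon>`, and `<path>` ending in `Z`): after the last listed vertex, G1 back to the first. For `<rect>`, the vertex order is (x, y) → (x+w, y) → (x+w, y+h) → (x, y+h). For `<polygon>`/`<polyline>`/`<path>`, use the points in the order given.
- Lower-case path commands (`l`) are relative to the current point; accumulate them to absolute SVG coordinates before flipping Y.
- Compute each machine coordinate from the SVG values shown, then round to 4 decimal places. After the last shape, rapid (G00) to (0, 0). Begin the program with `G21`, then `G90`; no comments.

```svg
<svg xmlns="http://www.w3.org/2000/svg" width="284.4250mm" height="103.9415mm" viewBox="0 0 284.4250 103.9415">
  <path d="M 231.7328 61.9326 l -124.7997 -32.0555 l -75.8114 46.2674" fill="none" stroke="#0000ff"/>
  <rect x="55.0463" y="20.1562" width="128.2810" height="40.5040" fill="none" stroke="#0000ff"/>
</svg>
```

G21
G90
G00 X231.7328 Y42.0089
M3 S375
G1 X106.9331 Y74.0644 F3289
G1 X31.1217 Y27.7970
M5
G00 X55.0463 Y83.7853
M3 S375
G1 X183.3273 Y83.7853 F3289
G1 X183.3273 Y43.2813
G1 X55.0463 Y43.2813
G1 X55.0463 Y83.7853
M5
G00 X0.0000 Y0.0000

1 u = 1 mm; y_m = 103.9415 − y.

[1] `<path>` open polyline, #0000ff→engrave S375 F3289: (231.7328,42.0089) → (106.9331,74.0644) → (31.1217,27.7970)

[2] `<rect>` rectangle, #0000ff→engrave S375 F3289: (55.0463,83.7853) → (183.3273,83.7853) → (183.3273,43.2813) → (55.0463,43.2813) → (55.0463,83.7853) (closed)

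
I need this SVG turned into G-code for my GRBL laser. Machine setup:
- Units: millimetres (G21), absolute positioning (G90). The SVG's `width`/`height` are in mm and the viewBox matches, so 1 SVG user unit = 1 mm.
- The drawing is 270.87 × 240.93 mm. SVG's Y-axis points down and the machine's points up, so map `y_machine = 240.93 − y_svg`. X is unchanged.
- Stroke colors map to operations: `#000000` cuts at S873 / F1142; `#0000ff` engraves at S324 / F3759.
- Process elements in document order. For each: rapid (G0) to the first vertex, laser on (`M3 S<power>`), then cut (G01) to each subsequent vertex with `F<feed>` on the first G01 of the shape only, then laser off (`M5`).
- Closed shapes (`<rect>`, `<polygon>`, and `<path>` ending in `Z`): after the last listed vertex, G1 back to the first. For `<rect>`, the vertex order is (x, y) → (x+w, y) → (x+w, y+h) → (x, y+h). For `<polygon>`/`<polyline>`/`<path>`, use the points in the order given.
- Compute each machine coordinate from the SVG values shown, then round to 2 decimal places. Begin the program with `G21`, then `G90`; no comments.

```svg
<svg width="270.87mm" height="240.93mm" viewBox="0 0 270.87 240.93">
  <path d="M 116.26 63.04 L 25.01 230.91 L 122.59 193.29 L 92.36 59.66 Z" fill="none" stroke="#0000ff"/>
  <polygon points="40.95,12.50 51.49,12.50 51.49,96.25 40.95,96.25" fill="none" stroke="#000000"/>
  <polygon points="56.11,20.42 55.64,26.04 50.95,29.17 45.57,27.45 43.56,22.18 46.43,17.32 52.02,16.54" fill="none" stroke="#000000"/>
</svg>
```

1 u = 1 mm; y_m = 240.93 − y.

[1] `<path>` closed polygon, #0000ff→engrave S324 F3759: (116.26,177.89) → (25.01,10.02) → (122.59,47.64) → (92.36,181.27) → (116.26,177.89) (closed)

[2] `<polygon>` rectangle, #000000→cut S873 F1142: (40.95,228.43) → (51.49,228.43) → (51.49,144.68) → (40.95,144.68) → (40.95,228.43) (closed)

[3] `<polygon>` regular polygon, #000000→cut S873 F1142: (56.11,220.51) → (55.64,214.89) → (50.95,211.76) → (45.57,213.48) → (43.56,218.75) → (46.43,223.61) → (52.02,224.39) → (56.11,220.51) (closed)

G21
G90
G0 X116.26 Y177.89
M3 S324
G01 X25.01 Y10.02 F3759
G01 X122.59 Y47.64
G01 X92.36 Y181.27
G01 X116.26 Y177.89
M5
G0 X40.95 Y228.43
M3 S873
G01 X51.49 Y228.43 F1142
G01 X51.49 Y144.68
G01 X40.95 Y144.68
G01 X40.95 Y228.43
M5
G0 X56.11 Y220.51
M3 S873
G01 X55.64 Y214.89 F1142
G01 X50.95 Y211.76
G01 X45.57 Y213.48
G01 X43.56 Y218.75
G01 X46.43 Y223.61
G01 X52.02 Y224.39
G01 X56.11 Y220.51
M5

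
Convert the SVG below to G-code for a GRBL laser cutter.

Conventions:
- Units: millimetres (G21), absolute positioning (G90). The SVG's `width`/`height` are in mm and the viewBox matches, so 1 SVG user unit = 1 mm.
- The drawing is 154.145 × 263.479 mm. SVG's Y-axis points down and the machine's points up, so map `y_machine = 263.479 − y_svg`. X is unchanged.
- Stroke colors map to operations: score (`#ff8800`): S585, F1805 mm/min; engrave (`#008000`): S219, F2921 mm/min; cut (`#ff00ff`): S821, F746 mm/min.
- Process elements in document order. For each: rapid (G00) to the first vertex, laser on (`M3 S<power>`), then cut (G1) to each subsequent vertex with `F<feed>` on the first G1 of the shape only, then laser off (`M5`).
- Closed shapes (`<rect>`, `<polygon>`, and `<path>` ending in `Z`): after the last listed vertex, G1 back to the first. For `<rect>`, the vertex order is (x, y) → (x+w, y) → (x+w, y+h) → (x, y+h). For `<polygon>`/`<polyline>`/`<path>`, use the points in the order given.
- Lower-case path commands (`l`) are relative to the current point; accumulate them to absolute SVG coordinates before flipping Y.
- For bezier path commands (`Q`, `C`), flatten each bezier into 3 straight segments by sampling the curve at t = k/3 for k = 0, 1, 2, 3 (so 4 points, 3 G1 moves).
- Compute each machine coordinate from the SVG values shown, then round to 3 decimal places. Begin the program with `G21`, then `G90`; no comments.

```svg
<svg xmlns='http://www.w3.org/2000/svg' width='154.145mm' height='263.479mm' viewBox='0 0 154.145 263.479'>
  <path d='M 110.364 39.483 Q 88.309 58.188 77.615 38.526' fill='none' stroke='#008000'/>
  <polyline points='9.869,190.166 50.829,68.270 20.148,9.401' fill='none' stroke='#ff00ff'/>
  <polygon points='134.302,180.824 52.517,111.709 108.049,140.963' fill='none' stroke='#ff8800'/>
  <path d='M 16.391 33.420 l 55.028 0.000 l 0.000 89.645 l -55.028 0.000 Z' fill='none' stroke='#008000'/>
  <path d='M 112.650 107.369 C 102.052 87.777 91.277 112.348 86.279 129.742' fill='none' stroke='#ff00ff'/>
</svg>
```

1 u = 1 mm; y_m = 263.479 − y.

[1] `<path>` quadratic bezier, #008000→engrave S219 F2921: (110.364,223.996) → (96.923,215.789) → (86.007,216.108) → (77.615,224.953)

[2] `<polyline>` open polyline, #ff00ff→cut S821 F746: (9.869,73.313) → (50.829,195.209) → (20.148,254.078)

[3] `<polygon>` closed polygon, #ff8800→score S585 F1805: (134.302,82.655) → (52.517,151.770) → (108.049,122.516) → (134.302,82.655) (closed)

[4] `<path>` rectangle, #008000→engrave S219 F2921: (16.391,230.059) → (71.419,230.059) → (71.419,140.414) → (16.391,140.414) → (16.391,230.059) (closed)

[5] `<path>` cubic bezier, #ff00ff→cut S821 F746: (112.650,156.110) → (102.214,162.882) → (92.982,151.622) → (86.279,133.737)

G21
G90
G00 X110.364 Y223.996
M3 S219
G1 X96.923 Y215.789 F2921
G1 X86.007 Y216.108
G1 X77.615 Y224.953
M5
G00 X9.869 Y73.313
M3 S821
G1 X50.829 Y195.209 F746
G1 X20.148 Y254.078
M5
G00 X134.302 Y82.655
M3 S585
G1 X52.517 Y151.770 F1805
G1 X108.049 Y122.516
G1 X134.302 Y82.655
M5
G00 X16.391 Y230.059
M3 S219
G1 X71.419 Y230.059 F2921
G1 X71.419 Y140.414
G1 X16.391 Y140.414
G1 X16.391 Y230.059
M5
G00 X112.650 Y156.110
M3 S821
G1 X102.214 Y162.882 F746
G1 X92.982 Y151.622
G1 X86.279 Y133.737
M5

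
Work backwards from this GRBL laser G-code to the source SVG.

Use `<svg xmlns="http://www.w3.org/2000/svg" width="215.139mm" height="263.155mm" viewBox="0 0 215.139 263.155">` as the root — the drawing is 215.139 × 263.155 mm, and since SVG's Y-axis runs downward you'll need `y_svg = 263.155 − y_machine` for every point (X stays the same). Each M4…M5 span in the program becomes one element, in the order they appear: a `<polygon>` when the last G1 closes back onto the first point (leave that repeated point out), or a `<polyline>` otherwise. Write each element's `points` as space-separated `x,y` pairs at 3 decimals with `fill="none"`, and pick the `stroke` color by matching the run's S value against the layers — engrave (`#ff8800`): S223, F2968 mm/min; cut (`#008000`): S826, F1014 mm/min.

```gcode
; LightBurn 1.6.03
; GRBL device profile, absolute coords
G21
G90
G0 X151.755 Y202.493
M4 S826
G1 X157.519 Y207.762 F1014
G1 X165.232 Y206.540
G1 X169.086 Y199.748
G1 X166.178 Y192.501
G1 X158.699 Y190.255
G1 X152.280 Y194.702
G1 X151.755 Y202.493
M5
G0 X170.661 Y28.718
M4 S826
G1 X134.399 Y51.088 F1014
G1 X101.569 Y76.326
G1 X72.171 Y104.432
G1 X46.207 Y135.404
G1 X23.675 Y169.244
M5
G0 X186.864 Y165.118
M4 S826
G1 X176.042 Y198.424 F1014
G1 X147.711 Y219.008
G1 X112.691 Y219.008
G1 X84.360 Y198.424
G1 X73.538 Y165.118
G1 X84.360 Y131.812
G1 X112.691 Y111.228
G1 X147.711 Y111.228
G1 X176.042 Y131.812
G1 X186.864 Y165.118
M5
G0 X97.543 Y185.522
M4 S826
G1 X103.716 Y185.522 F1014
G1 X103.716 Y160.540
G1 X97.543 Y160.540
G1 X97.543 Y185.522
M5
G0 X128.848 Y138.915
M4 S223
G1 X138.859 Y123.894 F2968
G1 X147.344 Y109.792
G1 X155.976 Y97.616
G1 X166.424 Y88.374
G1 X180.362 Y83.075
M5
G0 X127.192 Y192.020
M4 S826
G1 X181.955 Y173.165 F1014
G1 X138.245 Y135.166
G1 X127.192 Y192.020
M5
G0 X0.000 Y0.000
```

<svg xmlns="http://www.w3.org/2000/svg" width="215.139mm" height="263.155mm" viewBox="0 0 215.139 263.155">
  <polygon points="151.755,60.662 157.519,55.393 165.232,56.615 169.086,63.407 166.178,70.654 158.699,72.900 152.280,68.453" fill="none" stroke="#008000"/>
  <polyline points="170.661,234.437 134.399,212.067 101.569,186.829 72.171,158.723 46.207,127.751 23.675,93.911" fill="none" stroke="#008000"/>
  <polygon points="186.864,98.037 176.042,64.731 147.711,44.147 112.691,44.147 84.360,64.731 73.538,98.037 84.360,131.343 112.691,151.927 147.711,151.927 176.042,131.343" fill="none" stroke="#008000"/>
  <polygon points="97.543,77.633 103.716,77.633 103.716,102.615 97.543,102.615" fill="none" stroke="#008000"/>
  <polyline points="128.848,124.240 138.859,139.261 147.344,153.363 155.976,165.539 166.424,174.781 180.362,180.080" fill="none" stroke="#ff8800"/>
  <polygon points="127.192,71.135 181.955,89.990 138.245,127.989" fill="none" stroke="#008000"/>
</svg>

y_svg = 263.155 − y_m.

[1] S826→`#008000` (cut); closed run; points: 151.755,60.662 157.519,55.393 165.232,56.615 169.086,63.407 166.178,70.654 158.699,72.900 152.280,68.453

[2] S826→`#008000` (cut); open run; points: 170.661,234.437 134.399,212.067 101.569,186.829 72.171,158.723 46.207,127.751 23.675,93.911

[3] S826→`#008000` (cut); closed run; points: 186.864,98.037 176.042,64.731 147.711,44.147 112.691,44.147 84.360,64.731 73.538,98.037 84.360,131.343 112.691,151.927 147.711,151.927 176.042,131.343

[4] S826→`#008000` (cut); closed run; points: 97.543,77.633 103.716,77.633 103.716,102.615 97.543,102.615

[5] S223→`#ff8800` (engrave); open run; points: 128.848,124.240 138.859,139.261 147.344,153.363 155.976,165.539 166.424,174.781 180.362,180.080

[6] S826→`#008000` (cut); closed run; points: 127.192,71.135 181.955,89.990 138.245,127.989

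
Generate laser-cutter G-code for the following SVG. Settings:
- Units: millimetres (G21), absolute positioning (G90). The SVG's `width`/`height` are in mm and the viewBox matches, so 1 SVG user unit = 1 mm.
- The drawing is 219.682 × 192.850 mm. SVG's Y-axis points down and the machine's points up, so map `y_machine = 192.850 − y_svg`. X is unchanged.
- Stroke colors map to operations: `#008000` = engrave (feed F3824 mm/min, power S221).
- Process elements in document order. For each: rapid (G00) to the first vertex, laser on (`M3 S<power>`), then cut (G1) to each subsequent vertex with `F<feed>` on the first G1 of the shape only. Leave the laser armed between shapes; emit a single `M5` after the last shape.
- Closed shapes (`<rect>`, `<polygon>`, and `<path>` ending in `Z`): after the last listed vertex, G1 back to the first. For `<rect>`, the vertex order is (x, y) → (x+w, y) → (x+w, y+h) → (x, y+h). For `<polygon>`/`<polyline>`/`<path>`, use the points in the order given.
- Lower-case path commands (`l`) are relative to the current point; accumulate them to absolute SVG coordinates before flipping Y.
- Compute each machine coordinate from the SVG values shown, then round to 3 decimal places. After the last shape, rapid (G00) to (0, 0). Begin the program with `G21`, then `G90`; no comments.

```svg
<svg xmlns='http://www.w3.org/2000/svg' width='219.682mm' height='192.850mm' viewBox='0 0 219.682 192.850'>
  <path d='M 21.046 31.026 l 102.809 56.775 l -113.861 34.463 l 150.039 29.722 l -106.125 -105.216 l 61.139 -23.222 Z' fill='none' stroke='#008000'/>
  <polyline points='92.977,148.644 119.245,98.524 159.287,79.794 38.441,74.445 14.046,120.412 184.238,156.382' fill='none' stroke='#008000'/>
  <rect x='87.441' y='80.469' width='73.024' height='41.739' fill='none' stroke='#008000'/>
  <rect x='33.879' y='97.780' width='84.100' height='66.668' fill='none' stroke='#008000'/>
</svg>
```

G21
G90
G00 X21.046 Y161.824
M3 S221
G1 X123.855 Y105.049 F3824
G1 X9.994 Y70.586
G1 X160.033 Y40.864
G1 X53.908 Y146.080
G1 X115.047 Y169.302
G1 X21.046 Y161.824
G00 X92.977 Y44.206
M3 S221
G1 X119.245 Y94.326 F3824
G1 X159.287 Y113.056
G1 X38.441 Y118.405
G1 X14.046 Y72.438
G1 X184.238 Y36.468
G00 X87.441 Y112.381
M3 S221
G1 X160.465 Y112.381 F3824
G1 X160.465 Y70.642
G1 X87.441 Y70.642
G1 X87.441 Y112.381
G00 X33.879 Y95.070
M3 S221
G1 X117.979 Y95.070 F3824
G1 X117.979 Y28.402
G1 X33.879 Y28.402
G1 X33.879 Y95.070
M5
G00 X0.000 Y0.000

1 u = 1 mm; y_m = 192.850 − y.

[1] `<path>` closed polygon, #008000→engrave S221 F3824: (21.046,161.824) → (123.855,105.049) → (9.994,70.586) → (160.033,40.864) → (53.908,146.080) → (115.047,169.302) → (21.046,161.824) (closed)

[2] `<polyline>` open polyline, #008000→engrave S221 F3824: (92.977,44.206) → (119.245,94.326) → (159.287,113.056) → (38.441,118.405) → (14.046,72.438) → (184.238,36.468)

[3] `<rect>` rectangle, #008000→engrave S221 F3824: (87.441,112.381) → (160.465,112.381) → (160.465,70.642) → (87.441,70.642) → (87.441,112.381) (closed)

[4] `<rect>` rectangle, #008000→engrave S221 F3824: (33.879,95.070) → (117.979,95.070) → (117.979,28.402) → (33.879,28.402) → (33.879,95.070) (closed)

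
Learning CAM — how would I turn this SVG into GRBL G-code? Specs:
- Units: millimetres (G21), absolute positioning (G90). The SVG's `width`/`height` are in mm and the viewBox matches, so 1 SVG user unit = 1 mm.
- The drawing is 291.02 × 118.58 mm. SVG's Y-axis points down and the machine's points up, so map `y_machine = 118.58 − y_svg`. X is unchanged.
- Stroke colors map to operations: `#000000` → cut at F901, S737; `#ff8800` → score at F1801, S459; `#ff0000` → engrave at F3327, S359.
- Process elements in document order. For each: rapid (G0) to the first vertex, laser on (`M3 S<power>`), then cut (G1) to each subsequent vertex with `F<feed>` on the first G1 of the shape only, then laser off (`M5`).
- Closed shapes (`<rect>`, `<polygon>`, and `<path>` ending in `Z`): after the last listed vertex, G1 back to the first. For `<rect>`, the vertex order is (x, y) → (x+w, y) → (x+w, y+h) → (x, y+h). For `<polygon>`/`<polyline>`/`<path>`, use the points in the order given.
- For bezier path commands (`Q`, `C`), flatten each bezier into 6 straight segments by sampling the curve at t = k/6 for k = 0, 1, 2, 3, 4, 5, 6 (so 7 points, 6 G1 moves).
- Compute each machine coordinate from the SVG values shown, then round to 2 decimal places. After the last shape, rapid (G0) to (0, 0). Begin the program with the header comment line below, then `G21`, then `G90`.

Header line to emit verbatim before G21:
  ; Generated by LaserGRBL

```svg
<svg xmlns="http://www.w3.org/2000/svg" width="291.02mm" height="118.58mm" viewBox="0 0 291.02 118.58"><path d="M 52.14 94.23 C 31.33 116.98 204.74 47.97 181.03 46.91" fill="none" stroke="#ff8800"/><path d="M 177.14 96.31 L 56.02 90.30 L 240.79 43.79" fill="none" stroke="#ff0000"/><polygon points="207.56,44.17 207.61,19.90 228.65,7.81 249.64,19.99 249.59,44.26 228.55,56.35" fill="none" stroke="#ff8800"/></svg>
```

; Generated by LaserGRBL
G21
G90
G0 X52.14 Y24.35
M3 S459
G1 X56.11 Y19.88 F1801
G1 X81.58 Y26.27
G1 X117.67 Y39.08
G1 X153.53 Y53.88
G1 X178.27 Y66.22
G1 X181.03 Y71.67
M5
G0 X177.14 Y22.27
M3 S359
G1 X56.02 Y28.28 F3327
G1 X240.79 Y74.79
M5
G0 X207.56 Y74.41
M3 S459
G1 X207.61 Y98.68 F1801
G1 X228.65 Y110.77
G1 X249.64 Y98.59
G1 X249.59 Y74.32
G1 X228.55 Y62.23
G1 X207.56 Y74.41
M5
G0 X0.00 Y0.00

viewBox `0 0 291.02 118.58` with mm width/height → 1 unit = 1 mm. Flip: y_m = 118.58 − y_svg.

**Shape 1** — `<path>` cubic bezier, stroke `#ff8800` → score (S459, F1801). Control points (SVG): P0=(52.14,94.23), P1=(31.33,116.98), P2=(204.74,47.97), P3=(181.03,46.91); sampled at t=k/6. Machine vertices: (52.14,24.35) → (56.11,19.88) → (81.58,26.27) → (117.67,39.08) → (153.53,53.88) → (178.27,66.22) → (181.03,71.67). Open path.

**Shape 2** — `<path>` open polyline, stroke `#ff0000` → engrave (S359, F3327). Machine vertices: (177.14,22.27) → (56.02,28.28) → (240.79,74.79). Open path.

**Shape 3** — `<polygon>` regular polygon, stroke `#ff8800` → score (S459, F1801). Machine vertices: (207.56,74.41) → (207.61,98.68) → (228.65,110.77) → (249.64,98.59) → (249.59,74.32) → (228.55,62.23) → (207.56,74.41). Closed: final G1 returns to the first vertex.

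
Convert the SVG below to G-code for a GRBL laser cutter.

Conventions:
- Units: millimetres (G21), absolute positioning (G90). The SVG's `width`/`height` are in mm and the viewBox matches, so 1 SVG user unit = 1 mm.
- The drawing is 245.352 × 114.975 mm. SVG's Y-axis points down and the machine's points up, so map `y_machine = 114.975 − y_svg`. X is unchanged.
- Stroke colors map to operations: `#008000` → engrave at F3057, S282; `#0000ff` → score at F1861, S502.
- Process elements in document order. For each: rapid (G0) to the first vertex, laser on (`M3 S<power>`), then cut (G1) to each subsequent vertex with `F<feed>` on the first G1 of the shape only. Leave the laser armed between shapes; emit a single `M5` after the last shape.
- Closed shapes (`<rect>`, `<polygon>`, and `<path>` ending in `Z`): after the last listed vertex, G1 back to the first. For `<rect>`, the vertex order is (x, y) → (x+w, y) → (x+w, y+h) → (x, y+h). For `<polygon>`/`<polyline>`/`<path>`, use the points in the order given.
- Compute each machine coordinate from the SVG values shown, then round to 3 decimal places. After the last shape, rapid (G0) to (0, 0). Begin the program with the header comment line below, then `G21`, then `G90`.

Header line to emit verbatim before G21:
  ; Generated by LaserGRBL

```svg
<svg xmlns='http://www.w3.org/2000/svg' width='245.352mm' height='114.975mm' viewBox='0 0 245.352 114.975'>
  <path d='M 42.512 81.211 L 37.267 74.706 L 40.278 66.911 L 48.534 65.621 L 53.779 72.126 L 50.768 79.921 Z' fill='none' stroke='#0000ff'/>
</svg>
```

; Generated by LaserGRBL
G21
G90
G0 X42.512 Y33.764
M3 S502
G1 X37.267 Y40.269 F1861
G1 X40.278 Y48.064
G1 X48.534 Y49.354
G1 X53.779 Y42.849
G1 X50.768 Y35.054
G1 X42.512 Y33.764
M5
G0 X0.000 Y0.000

1 u = 1 mm; y_m = 114.975 − y.

[1] `<path>` regular polygon, #0000ff→score S502 F1861: (42.512,33.764) → (37.267,40.269) → (40.278,48.064) → (48.534,49.354) → (53.779,42.849) → (50.768,35.054) → (42.512,33.764) (closed)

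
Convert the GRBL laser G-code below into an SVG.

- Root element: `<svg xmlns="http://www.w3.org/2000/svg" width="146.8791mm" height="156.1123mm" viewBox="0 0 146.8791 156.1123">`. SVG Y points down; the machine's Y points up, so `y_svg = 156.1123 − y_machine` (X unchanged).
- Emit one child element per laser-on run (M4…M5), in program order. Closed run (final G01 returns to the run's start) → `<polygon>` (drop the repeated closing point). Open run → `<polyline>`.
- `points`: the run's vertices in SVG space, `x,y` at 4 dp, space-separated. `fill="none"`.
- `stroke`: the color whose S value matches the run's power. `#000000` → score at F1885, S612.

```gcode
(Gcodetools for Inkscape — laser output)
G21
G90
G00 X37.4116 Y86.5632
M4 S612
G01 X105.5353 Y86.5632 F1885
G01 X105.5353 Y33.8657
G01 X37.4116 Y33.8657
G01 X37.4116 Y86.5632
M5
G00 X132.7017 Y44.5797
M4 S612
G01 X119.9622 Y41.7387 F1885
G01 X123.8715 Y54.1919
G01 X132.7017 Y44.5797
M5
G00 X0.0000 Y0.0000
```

<svg xmlns="http://www.w3.org/2000/svg" width="146.8791mm" height="156.1123mm" viewBox="0 0 146.8791 156.1123">
  <polygon points="37.4116,69.5491 105.5353,69.5491 105.5353,122.2466 37.4116,122.2466" fill="none" stroke="#000000"/>
  <polygon points="132.7017,111.5326 119.9622,114.3736 123.8715,101.9204" fill="none" stroke="#000000"/>
</svg>

Each laser-on run becomes one SVG element. Flip Y back into SVG space with y_svg = 156.1123 − y_machine. Every run uses S612, so all elements get stroke `#000000` (score).

Run 1: The run returns to its start, so emit a `<polygon>` with points (Y-flipped): 37.4116,69.5491 105.5353,69.5491 105.5353,122.2466 37.4116,122.2466.

Run 2: The run returns to its start, so emit a `<polygon>` with points (Y-flipped): 132.7017,111.5326 119.9622,114.3736 123.8715,101.9204.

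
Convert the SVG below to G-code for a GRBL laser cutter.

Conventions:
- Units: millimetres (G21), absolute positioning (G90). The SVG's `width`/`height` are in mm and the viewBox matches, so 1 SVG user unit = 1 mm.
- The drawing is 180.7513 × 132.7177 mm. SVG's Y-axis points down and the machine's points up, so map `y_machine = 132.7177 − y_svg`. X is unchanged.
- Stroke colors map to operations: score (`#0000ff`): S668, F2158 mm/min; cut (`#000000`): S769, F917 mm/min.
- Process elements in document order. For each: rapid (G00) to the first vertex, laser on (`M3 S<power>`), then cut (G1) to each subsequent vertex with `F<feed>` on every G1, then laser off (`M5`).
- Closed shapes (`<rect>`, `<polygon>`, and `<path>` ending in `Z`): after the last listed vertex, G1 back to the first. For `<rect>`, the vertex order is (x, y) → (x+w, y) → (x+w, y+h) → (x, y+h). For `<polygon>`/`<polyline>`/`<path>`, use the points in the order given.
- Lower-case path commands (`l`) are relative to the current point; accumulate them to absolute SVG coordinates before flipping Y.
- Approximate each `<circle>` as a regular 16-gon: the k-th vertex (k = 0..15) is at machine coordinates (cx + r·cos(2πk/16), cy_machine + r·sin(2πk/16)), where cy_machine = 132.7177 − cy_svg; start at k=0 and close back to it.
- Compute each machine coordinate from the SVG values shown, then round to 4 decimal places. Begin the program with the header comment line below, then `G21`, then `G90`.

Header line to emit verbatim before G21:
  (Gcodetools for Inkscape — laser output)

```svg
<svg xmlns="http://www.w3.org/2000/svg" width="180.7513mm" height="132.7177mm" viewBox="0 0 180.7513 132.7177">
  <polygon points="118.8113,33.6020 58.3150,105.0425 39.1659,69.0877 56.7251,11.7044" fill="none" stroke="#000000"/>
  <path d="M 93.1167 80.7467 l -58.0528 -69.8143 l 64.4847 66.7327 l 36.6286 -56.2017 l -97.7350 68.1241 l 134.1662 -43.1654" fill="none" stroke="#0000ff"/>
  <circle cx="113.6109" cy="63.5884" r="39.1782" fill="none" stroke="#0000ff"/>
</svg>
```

Since the viewBox matches the mm dimensions, user units are millimetres directly. The only transform is the Y-flip y_m = 132.7177 − y_svg.

Shape 1 is a closed polygon drawn with `<polygon>`. Its stroke #000000 means cut at S769, F917. After flipping Y the toolpath is (118.8113,99.1157) → (58.3150,27.6752) → (39.1659,63.6300) → (56.7251,121.0133) → (118.8113,99.1157), returning to the start.

Shape 2 is a open polyline drawn with `<path>`. Its stroke #0000ff means score at S668, F2158. After flipping Y the toolpath is (93.1167,51.9710) → (35.0639,121.7853) → (99.5486,55.0526) → (136.1772,111.2543) → (38.4422,43.1302) → (172.6084,86.2956).

Shape 3 is a circle drawn with `<circle>`. Its stroke #0000ff means score at S668, F2158. After flipping Y the toolpath is (152.7891,69.1293) → (149.8068,84.1221) → (141.3141,96.8325) → (128.6037,105.3252) → (113.6109,108.3075) → (98.6181,105.3252) → (85.9077,96.8325) → (77.4150,84.1221) → (74.4327,69.1293) → (77.4150,54.1365) → (85.9077,41.4261) → (98.6181,32.9334) → (113.6109,29.9511) → (128.6037,32.9334) → (141.3141,41.4261) → (149.8068,54.1365) → (152.7891,69.1293), returning to the start.

(Gcodetools for Inkscape — laser output)
G21
G90
G00 X118.8113 Y99.1157
M3 S769
G1 X58.3150 Y27.6752 F917
G1 X39.1659 Y63.6300 F917
G1 X56.7251 Y121.0133 F917
G1 X118.8113 Y99.1157 F917
M5
G00 X93.1167 Y51.9710
M3 S668
G1 X35.0639 Y121.7853 F2158
G1 X99.5486 Y55.0526 F2158
G1 X136.1772 Y111.2543 F2158
G1 X38.4422 Y43.1302 F2158
G1 X172.6084 Y86.2956 F2158
M5
G00 X152.7891 Y69.1293
M3 S668
G1 X149.8068 Y84.1221 F2158
G1 X141.3141 Y96.8325 F2158
G1 X128.6037 Y105.3252 F2158
G1 X113.6109 Y108.3075 F2158
G1 X98.6181 Y105.3252 F2158
G1 X85.9077 Y96.8325 F2158
G1 X77.4150 Y84.1221 F2158
G1 X74.4327 Y69.1293 F2158
G1 X77.4150 Y54.1365 F2158
G1 X85.9077 Y41.4261 F2158
G1 X98.6181 Y32.9334 F2158
G1 X113.6109 Y29.9511 F2158
G1 X128.6037 Y32.9334 F2158
G1 X141.3141 Y41.4261 F2158
G1 X149.8068 Y54.1365 F2158
G1 X152.7891 Y69.1293 F2158
M5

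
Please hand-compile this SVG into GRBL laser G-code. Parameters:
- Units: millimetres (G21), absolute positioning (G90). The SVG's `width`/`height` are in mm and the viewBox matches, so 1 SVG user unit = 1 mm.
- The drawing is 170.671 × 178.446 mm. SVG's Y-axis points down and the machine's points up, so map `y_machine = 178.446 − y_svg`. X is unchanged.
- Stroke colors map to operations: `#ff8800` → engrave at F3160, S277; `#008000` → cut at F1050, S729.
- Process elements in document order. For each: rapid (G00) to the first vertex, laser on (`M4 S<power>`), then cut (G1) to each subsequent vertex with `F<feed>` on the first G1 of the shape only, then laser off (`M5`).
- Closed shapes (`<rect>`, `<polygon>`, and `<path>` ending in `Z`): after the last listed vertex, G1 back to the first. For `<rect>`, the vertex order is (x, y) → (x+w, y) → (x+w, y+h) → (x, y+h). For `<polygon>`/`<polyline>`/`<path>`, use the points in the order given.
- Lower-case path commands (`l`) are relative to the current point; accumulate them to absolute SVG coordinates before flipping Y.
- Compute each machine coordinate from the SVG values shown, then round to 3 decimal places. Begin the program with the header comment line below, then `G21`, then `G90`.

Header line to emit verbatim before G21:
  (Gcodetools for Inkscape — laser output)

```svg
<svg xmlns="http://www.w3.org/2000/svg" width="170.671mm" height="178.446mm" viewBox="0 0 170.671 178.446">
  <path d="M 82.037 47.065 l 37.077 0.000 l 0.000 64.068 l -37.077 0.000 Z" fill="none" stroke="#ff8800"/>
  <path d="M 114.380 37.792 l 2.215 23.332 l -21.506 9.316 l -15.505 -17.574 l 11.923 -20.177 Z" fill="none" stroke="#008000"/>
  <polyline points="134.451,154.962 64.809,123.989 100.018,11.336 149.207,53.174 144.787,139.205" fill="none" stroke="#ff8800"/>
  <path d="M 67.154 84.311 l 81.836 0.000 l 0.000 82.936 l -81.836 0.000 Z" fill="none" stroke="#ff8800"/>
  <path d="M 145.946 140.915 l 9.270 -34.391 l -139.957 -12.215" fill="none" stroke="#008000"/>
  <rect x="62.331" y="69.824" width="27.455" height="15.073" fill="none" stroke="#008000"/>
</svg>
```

(Gcodetools for Inkscape — laser output)
G21
G90
G00 X82.037 Y131.381
M4 S277
G1 X119.114 Y131.381 F3160
G1 X119.114 Y67.313
G1 X82.037 Y67.313
G1 X82.037 Y131.381
M5
G00 X114.380 Y140.654
M4 S729
G1 X116.595 Y117.322 F1050
G1 X95.089 Y108.006
G1 X79.584 Y125.580
G1 X91.507 Y145.757
G1 X114.380 Y140.654
M5
G00 X134.451 Y23.484
M4 S277
G1 X64.809 Y54.457 F3160
G1 X100.018 Y167.110
G1 X149.207 Y125.272
G1 X144.787 Y39.241
M5
G00 X67.154 Y94.135
M4 S277
G1 X148.990 Y94.135 F3160
G1 X148.990 Y11.199
G1 X67.154 Y11.199
G1 X67.154 Y94.135
M5
G00 X145.946 Y37.531
M4 S729
G1 X155.216 Y71.922 F1050
G1 X15.259 Y84.137
M5
G00 X62.331 Y108.622
M4 S729
G1 X89.786 Y108.622 F1050
G1 X89.786 Y93.549
G1 X62.331 Y93.549
G1 X62.331 Y108.622
M5

Since the viewBox matches the mm dimensions, user units are millimetres directly. The only transform is the Y-flip y_m = 178.446 − y_svg.

Shape 1 is a rectangle drawn with `<path>`. Its stroke #ff8800 means engrave at S277, F3160. After flipping Y the toolpath is (82.037,131.381) → (119.114,131.381) → (119.114,67.313) → (82.037,67.313) → (82.037,131.381), returning to the start.

Shape 2 is a regular polygon drawn with `<path>`. Its stroke #008000 means cut at S729, F1050. After flipping Y the toolpath is (114.380,140.654) → (116.595,117.322) → (95.089,108.006) → (79.584,125.580) → (91.507,145.757) → (114.380,140.654), returning to the start.

Shape 3 is a open polyline drawn with `<polyline>`. Its stroke #ff8800 means engrave at S277, F3160. After flipping Y the toolpath is (134.451,23.484) → (64.809,54.457) → (100.018,167.110) → (149.207,125.272) → (144.787,39.241).

Shape 4 is a rectangle drawn with `<path>`. Its stroke #ff8800 means engrave at S277, F3160. After flipping Y the toolpath is (67.154,94.135) → (148.990,94.135) → (148.990,11.199) → (67.154,11.199) → (67.154,94.135), returning to the start.

Shape 5 is a open polyline drawn with `<path>`. Its stroke #008000 means cut at S729, F1050. After flipping Y the toolpath is (145.946,37.531) → (155.216,71.922) → (15.259,84.137).

Shape 6 is a rectangle drawn with `<rect>`. Its stroke #008000 means cut at S729, F1050. After flipping Y the toolpath is (62.331,108.622) → (89.786,108.622) → (89.786,93.549) → (62.331,93.549) → (62.331,108.622), returning to the start.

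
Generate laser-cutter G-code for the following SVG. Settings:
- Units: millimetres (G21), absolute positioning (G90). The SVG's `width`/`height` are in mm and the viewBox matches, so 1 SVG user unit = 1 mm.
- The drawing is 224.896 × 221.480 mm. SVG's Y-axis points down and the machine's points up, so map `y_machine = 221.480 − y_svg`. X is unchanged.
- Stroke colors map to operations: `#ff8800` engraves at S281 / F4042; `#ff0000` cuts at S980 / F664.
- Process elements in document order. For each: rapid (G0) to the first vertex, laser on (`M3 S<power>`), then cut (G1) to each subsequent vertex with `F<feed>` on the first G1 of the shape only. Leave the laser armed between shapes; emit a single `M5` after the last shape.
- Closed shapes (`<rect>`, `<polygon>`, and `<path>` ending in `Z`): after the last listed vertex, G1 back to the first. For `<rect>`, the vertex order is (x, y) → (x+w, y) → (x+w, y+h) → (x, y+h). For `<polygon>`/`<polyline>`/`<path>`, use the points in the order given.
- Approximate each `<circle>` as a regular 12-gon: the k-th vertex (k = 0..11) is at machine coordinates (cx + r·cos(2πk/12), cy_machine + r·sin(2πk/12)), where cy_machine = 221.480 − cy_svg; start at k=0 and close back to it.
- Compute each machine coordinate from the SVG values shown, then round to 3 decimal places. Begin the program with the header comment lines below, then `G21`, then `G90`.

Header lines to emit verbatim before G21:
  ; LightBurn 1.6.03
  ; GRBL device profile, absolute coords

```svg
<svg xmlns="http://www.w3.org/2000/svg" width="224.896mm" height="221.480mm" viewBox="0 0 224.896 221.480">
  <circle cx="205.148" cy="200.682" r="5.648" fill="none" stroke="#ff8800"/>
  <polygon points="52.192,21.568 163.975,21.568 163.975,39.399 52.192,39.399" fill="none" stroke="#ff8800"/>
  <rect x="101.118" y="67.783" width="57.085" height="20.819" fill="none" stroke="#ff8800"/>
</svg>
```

1 u = 1 mm; y_m = 221.480 − y.

[1] `<circle>` circle, #ff8800→engrave S281 F4042: (210.796,20.798) → (210.039,23.622) → (207.972,25.689) → (205.148,26.446) → (202.324,25.689) → (200.257,23.622) → (199.500,20.798) → (200.257,17.974) → (202.324,15.907) → (205.148,15.150) → (207.972,15.907) → (210.039,17.974) → (210.796,20.798) (closed)

[2] `<polygon>` rectangle, #ff8800→engrave S281 F4042: (52.192,199.912) → (163.975,199.912) → (163.975,182.081) → (52.192,182.081) → (52.192,199.912) (closed)

[3] `<rect>` rectangle, #ff8800→engrave S281 F4042: (101.118,153.697) → (158.203,153.697) → (158.203,132.878) → (101.118,132.878) → (101.118,153.697) (closed)

; LightBurn 1.6.03
; GRBL device profile, absolute coords
G21
G90
G0 X210.796 Y20.798
M3 S281
G1 X210.039 Y23.622 F4042
G1 X207.972 Y25.689
G1 X205.148 Y26.446
G1 X202.324 Y25.689
G1 X200.257 Y23.622
G1 X199.500 Y20.798
G1 X200.257 Y17.974
G1 X202.324 Y15.907
G1 X205.148 Y15.150
G1 X207.972 Y15.907
G1 X210.039 Y17.974
G1 X210.796 Y20.798
G0 X52.192 Y199.912
M3 S281
G1 X163.975 Y199.912 F4042
G1 X163.975 Y182.081
G1 X52.192 Y182.081
G1 X52.192 Y199.912
G0 X101.118 Y153.697
M3 S281
G1 X158.203 Y153.697 F4042
G1 X158.203 Y132.878
G1 X101.118 Y132.878
G1 X101.118 Y153.697
M5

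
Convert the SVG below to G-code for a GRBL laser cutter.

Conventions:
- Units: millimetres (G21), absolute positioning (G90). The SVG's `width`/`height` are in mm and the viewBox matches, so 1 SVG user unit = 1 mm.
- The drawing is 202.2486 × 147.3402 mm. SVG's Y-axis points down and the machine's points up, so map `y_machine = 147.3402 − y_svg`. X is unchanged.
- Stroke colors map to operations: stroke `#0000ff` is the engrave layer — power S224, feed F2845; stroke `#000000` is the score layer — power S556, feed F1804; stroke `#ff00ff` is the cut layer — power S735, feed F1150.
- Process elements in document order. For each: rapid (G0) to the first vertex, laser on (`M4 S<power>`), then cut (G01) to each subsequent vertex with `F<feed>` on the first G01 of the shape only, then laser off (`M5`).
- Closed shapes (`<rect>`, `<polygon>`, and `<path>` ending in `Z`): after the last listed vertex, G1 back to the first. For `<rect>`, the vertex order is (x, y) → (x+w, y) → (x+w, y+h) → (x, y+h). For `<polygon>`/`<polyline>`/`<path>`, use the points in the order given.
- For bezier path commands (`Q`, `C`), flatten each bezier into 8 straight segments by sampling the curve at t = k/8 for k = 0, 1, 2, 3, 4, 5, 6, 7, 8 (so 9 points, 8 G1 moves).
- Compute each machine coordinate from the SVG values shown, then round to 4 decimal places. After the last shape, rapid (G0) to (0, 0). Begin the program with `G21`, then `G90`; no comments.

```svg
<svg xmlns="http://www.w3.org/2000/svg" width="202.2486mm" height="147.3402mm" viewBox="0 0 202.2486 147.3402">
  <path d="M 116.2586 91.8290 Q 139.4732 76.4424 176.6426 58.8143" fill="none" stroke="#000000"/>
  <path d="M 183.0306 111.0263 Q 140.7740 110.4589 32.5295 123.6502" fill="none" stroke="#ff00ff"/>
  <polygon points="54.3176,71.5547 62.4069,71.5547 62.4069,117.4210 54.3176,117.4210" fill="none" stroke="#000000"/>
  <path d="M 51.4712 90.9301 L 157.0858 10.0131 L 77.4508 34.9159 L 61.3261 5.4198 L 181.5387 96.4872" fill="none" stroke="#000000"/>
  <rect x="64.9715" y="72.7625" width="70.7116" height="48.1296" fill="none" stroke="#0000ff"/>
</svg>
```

G21
G90
G0 X116.2586 Y55.5112
M4 S556
G01 X122.2803 Y59.3929 F1804
G01 X128.7381 Y63.3446
G01 X135.6319 Y67.3664
G01 X142.9619 Y71.4582
G01 X150.7279 Y75.6200
G01 X158.9301 Y79.8519
G01 X167.5683 Y84.1539
G01 X176.6426 Y88.5259
M5
G0 X183.0306 Y36.3139
M4 S735
G01 X171.4354 Y36.2408 F1150
G01 X157.7781 Y35.7377
G01 X142.0586 Y34.8046
G01 X124.2770 Y33.4416
G01 X104.4333 Y31.6487
G01 X82.5275 Y29.4257
G01 X58.5596 Y26.7728
G01 X32.5295 Y23.6900
M5
G0 X54.3176 Y75.7855
M4 S556
G01 X62.4069 Y75.7855 F1804
G01 X62.4069 Y29.9192
G01 X54.3176 Y29.9192
G01 X54.3176 Y75.7855
M5
G0 X51.4712 Y56.4101
M4 S556
G01 X157.0858 Y137.3271 F1804
G01 X77.4508 Y112.4243
G01 X61.3261 Y141.9204
G01 X181.5387 Y50.8530
M5
G0 X64.9715 Y74.5777
M4 S224
G01 X135.6831 Y74.5777 F2845
G01 X135.6831 Y26.4481
G01 X64.9715 Y26.4481
G01 X64.9715 Y74.5777
M5
G0 X0.0000 Y0.0000

1 u = 1 mm; y_m = 147.3402 − y.

[1] `<path>` quadratic bezier, #000000→score S556 F1804: (116.2586,55.5112) → (122.2803,59.3929) → (128.7381,63.3446) → (135.6319,67.3664) → (142.9619,71.4582) → (150.7279,75.6200) → (158.9301,79.8519) → (167.5683,84.1539) → (176.6426,88.5259)

[2] `<path>` quadratic bezier, #ff00ff→cut S735 F1150: (183.0306,36.3139) → (171.4354,36.2408) → (157.7781,35.7377) → (142.0586,34.8046) → (124.2770,33.4416) → (104.4333,31.6487) → (82.5275,29.4257) → (58.5596,26.7728) → (32.5295,23.6900)

[3] `<polygon>` rectangle, #000000→score S556 F1804: (54.3176,75.7855) → (62.4069,75.7855) → (62.4069,29.9192) → (54.3176,29.9192) → (54.3176,75.7855) (closed)

[4] `<path>` open polyline, #000000→score S556 F1804: (51.4712,56.4101) → (157.0858,137.3271) → (77.4508,112.4243) → (61.3261,141.9204) → (181.5387,50.8530)

[5] `<rect>` rectangle, #0000ff→engrave S224 F2845: (64.9715,74.5777) → (135.6831,74.5777) → (135.6831,26.4481) → (64.9715,26.4481) → (64.9715,74.5777) (closed)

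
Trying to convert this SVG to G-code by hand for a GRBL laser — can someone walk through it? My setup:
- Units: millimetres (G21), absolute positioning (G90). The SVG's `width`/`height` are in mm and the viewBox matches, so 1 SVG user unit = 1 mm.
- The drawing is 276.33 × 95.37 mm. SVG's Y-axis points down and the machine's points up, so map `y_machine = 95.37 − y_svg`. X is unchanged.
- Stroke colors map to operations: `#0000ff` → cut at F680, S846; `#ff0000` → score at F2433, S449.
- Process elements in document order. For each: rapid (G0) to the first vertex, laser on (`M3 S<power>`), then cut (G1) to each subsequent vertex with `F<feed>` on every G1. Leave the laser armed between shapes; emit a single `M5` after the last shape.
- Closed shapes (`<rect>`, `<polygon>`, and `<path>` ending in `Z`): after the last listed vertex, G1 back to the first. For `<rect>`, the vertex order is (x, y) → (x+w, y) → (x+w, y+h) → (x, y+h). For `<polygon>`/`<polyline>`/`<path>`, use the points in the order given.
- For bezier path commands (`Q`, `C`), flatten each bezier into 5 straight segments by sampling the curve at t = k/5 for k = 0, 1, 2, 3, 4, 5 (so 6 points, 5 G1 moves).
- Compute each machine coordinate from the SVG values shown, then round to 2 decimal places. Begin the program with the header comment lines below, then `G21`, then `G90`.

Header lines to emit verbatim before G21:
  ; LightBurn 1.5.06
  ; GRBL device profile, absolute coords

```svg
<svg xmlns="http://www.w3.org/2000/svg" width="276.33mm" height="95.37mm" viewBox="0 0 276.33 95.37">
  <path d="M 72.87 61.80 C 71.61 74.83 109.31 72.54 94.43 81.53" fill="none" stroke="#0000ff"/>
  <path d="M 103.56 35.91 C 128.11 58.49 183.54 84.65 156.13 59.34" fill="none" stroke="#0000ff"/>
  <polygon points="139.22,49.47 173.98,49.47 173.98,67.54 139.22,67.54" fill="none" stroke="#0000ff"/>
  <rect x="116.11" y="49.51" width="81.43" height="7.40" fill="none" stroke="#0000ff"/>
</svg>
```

; LightBurn 1.5.06
; GRBL device profile, absolute coords
G21
G90
G0 X72.87 Y33.57
M3 S846
G1 X76.06 Y27.38 F680
G1 X84.20 Y23.59 F680
G1 X92.91 Y20.92 F680
G1 X97.78 Y18.09 F680
G1 X94.43 Y13.84 F680
G0 X103.56 Y59.46
M3 S846
G1 X121.09 Y45.92 F680
G1 X140.56 Y34.17 F680
G1 X156.54 Y26.84 F680
G1 X163.54 Y26.58 F680
G1 X156.13 Y36.03 F680
G0 X139.22 Y45.90
M3 S846
G1 X173.98 Y45.90 F680
G1 X173.98 Y27.83 F680
G1 X139.22 Y27.83 F680
G1 X139.22 Y45.90 F680
G0 X116.11 Y45.86
M3 S846
G1 X197.54 Y45.86 F680
G1 X197.54 Y38.46 F680
G1 X116.11 Y38.46 F680
G1 X116.11 Y45.86 F680
M5

viewBox `0 0 276.33 95.37` with mm width/height → 1 unit = 1 mm. Flip: y_m = 95.37 − y_svg.

**Shape 1** — `<path>` cubic bezier, stroke `#0000ff` → cut (S846, F680). Control points (SVG): P0=(72.87,61.80), P1=(71.61,74.83), P2=(109.31,72.54), P3=(94.43,81.53); sampled at t=k/5. Machine vertices: (72.87,33.57) → (76.06,27.38) → (84.20,23.59) → (92.91,20.92) → (97.78,18.09) → (94.43,13.84). Open path.

**Shape 2** — `<path>` cubic bezier, stroke `#0000ff` → cut (S846, F680). Control points (SVG): P0=(103.56,35.91), P1=(128.11,58.49), P2=(183.54,84.65), P3=(156.13,59.34); sampled at t=k/5. Machine vertices: (103.56,59.46) → (121.09,45.92) → (140.56,34.17) → (156.54,26.84) → (163.54,26.58) → (156.13,36.03). Open path.

**Shape 3** — `<polygon>` rectangle, stroke `#0000ff` → cut (S846, F680). Machine vertices: (139.22,45.90) → (173.98,45.90) → (173.98,27.83) → (139.22,27.83) → (139.22,45.90). Closed: final G1 returns to the first vertex.

**Shape 4** — `<rect>` rectangle, stroke `#0000ff` → cut (S846, F680). Machine vertices: (116.11,45.86) → (197.54,45.86) → (197.54,38.46) → (116.11,38.46) → (116.11,45.86). Closed: final G1 returns to the first vertex.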